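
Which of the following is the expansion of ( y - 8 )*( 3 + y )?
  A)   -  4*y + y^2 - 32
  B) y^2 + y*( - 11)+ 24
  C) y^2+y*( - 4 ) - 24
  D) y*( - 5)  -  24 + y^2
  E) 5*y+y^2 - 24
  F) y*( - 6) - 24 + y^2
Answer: D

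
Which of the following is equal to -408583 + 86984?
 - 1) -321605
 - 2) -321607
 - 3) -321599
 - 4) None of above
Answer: 3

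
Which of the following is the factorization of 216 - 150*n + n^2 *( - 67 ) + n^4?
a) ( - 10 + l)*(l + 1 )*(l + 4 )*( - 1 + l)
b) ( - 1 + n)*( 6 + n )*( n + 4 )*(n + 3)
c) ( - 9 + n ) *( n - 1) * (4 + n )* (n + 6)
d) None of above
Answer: c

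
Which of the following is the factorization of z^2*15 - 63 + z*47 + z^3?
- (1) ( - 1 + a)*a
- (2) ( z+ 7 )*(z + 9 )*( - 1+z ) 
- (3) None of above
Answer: 2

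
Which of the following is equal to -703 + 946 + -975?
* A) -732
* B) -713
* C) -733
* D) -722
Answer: A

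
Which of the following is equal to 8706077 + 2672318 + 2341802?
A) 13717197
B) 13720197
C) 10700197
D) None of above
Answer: B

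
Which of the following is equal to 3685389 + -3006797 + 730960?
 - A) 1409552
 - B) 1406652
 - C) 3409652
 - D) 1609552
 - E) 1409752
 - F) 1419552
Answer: A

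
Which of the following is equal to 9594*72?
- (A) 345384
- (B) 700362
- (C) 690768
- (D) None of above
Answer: C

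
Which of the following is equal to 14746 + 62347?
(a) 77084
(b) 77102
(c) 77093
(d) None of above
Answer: c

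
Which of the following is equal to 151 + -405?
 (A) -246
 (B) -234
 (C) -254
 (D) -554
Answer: C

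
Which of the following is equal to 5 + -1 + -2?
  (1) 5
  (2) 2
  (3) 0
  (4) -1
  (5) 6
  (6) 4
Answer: 2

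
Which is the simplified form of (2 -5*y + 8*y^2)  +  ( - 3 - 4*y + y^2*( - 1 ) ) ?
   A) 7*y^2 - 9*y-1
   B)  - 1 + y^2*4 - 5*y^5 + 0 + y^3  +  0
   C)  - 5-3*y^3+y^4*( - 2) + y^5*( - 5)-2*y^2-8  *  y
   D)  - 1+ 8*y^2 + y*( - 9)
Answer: A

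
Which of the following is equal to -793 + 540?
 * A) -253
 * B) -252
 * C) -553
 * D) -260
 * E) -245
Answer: A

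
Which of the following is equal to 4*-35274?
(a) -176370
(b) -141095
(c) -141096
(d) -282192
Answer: c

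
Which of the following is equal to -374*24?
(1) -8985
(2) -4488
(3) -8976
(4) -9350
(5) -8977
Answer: 3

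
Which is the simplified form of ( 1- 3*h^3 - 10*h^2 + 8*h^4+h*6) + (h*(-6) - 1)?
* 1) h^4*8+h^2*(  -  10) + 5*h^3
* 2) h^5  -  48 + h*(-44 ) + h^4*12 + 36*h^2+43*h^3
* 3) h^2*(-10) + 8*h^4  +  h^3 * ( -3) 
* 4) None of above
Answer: 3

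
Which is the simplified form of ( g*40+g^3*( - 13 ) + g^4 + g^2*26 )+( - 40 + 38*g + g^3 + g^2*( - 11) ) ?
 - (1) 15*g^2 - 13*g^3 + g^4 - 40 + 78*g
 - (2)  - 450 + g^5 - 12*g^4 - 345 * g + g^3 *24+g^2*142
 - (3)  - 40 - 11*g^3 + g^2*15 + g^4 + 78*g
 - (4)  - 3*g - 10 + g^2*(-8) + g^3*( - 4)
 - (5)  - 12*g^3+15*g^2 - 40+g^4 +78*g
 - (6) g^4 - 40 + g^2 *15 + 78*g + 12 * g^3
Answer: 5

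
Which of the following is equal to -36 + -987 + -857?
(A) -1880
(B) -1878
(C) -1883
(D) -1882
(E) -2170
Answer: A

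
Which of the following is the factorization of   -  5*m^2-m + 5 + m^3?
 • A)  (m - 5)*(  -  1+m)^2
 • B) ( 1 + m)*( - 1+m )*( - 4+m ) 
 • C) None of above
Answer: C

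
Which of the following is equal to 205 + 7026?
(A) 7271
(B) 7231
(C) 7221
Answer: B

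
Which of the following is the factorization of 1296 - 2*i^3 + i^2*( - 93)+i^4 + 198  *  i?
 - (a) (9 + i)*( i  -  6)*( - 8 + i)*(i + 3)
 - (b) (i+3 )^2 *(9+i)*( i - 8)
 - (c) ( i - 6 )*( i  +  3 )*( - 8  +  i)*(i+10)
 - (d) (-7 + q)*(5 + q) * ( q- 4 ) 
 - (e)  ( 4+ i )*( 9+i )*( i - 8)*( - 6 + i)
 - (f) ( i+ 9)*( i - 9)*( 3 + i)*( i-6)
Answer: a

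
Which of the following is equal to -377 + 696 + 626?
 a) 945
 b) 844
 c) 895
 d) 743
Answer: a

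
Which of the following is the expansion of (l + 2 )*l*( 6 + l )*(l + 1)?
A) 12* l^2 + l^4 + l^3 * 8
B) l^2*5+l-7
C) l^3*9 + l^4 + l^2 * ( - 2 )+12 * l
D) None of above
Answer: D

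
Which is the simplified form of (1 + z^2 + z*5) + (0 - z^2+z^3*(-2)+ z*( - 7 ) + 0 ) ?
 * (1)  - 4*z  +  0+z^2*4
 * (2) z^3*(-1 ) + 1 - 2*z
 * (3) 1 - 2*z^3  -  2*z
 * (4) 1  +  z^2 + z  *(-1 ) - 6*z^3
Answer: 3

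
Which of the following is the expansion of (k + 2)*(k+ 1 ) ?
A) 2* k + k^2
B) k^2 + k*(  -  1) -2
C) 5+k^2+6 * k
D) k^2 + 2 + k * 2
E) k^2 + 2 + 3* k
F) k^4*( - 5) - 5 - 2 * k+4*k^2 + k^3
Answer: E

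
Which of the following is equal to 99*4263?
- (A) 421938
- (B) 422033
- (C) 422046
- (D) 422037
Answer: D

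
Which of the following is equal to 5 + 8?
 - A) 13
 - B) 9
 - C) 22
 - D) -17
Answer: A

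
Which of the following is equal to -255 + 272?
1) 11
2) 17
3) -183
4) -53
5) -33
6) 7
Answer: 2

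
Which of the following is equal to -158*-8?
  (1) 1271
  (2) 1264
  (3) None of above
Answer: 2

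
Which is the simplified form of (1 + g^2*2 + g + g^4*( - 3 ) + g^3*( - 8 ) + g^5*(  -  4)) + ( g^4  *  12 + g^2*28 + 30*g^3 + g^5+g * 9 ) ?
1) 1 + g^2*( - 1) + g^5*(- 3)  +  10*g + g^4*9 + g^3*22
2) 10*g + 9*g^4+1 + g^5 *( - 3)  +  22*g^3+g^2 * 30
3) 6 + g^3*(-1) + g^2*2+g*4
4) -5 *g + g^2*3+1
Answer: 2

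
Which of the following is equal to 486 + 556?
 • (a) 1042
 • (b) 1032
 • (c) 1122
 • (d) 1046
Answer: a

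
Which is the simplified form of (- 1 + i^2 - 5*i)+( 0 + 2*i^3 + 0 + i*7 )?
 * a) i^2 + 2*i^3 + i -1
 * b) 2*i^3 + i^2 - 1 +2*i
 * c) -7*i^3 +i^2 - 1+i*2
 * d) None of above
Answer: b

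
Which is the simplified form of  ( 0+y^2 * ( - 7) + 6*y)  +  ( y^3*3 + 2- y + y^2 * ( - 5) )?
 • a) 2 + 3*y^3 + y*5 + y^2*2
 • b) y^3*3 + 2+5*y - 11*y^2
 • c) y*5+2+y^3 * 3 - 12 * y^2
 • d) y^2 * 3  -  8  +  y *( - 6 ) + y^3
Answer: c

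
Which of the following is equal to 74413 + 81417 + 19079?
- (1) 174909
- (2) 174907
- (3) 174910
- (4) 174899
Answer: 1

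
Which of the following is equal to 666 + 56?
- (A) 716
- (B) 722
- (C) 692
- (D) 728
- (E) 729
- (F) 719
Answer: B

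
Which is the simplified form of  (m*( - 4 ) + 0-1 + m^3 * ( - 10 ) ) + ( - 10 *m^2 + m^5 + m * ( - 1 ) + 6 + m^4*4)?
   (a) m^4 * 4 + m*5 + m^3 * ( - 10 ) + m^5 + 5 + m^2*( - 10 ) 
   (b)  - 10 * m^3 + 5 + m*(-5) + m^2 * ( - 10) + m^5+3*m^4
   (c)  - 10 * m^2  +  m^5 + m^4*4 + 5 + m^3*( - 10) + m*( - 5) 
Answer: c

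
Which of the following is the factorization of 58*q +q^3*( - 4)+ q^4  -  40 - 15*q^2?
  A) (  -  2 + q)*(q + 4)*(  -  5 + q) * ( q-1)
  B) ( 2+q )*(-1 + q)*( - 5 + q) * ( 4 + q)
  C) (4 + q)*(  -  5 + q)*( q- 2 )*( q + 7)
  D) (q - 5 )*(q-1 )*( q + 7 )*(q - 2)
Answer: A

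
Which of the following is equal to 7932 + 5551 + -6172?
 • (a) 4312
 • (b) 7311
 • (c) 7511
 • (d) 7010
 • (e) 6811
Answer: b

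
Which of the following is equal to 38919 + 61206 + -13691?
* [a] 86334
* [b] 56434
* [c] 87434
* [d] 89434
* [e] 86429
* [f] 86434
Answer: f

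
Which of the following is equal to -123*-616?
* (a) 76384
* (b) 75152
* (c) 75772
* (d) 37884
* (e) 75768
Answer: e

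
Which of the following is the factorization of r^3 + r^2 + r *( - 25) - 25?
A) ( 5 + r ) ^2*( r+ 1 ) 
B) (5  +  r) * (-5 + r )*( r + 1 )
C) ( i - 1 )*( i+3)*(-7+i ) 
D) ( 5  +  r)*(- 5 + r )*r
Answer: B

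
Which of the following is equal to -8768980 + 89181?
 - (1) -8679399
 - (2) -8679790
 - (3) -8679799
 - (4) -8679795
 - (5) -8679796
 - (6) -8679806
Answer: 3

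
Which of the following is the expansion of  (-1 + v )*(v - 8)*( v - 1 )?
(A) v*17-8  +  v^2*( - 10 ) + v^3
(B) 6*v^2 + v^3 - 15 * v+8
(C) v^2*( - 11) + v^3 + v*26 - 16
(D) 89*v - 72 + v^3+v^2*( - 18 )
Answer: A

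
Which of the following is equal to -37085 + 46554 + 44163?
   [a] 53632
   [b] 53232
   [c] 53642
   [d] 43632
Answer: a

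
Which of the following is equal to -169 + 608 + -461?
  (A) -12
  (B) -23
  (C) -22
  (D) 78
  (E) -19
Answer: C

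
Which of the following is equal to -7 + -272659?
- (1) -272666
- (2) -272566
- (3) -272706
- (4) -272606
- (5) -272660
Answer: 1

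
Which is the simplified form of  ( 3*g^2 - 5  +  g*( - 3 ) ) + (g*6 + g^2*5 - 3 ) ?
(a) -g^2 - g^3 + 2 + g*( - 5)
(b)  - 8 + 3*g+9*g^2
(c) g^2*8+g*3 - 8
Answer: c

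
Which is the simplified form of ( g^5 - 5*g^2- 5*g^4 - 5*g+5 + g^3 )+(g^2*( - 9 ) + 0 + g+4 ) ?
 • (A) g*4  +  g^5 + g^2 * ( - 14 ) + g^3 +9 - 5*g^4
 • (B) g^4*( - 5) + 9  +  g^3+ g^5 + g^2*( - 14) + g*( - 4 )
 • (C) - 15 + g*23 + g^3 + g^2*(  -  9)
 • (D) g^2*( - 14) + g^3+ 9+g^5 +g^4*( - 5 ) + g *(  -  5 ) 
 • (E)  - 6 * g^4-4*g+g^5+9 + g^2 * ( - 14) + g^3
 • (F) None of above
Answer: B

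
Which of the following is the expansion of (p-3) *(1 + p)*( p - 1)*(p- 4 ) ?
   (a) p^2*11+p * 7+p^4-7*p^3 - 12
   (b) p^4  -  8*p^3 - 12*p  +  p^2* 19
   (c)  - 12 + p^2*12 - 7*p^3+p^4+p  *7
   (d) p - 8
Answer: a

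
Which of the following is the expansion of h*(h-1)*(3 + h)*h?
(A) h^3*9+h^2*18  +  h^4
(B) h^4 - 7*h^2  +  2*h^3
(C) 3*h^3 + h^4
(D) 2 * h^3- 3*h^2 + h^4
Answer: D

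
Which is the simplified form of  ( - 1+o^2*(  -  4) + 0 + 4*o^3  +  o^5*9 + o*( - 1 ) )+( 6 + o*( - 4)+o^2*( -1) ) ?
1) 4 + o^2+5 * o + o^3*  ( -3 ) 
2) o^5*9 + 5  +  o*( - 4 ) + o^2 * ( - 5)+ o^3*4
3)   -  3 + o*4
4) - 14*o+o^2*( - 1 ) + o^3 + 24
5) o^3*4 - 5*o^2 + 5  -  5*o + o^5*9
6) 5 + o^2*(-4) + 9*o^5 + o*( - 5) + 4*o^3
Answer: 5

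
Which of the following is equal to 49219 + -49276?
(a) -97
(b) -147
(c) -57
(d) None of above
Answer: c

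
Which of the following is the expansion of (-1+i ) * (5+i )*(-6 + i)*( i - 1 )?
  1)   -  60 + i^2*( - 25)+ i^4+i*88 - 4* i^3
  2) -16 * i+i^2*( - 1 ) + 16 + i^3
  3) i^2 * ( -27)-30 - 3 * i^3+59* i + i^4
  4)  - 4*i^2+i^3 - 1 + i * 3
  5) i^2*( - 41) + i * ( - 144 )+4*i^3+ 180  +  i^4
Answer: 3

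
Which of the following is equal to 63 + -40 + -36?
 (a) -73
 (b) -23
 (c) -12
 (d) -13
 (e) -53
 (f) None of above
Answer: d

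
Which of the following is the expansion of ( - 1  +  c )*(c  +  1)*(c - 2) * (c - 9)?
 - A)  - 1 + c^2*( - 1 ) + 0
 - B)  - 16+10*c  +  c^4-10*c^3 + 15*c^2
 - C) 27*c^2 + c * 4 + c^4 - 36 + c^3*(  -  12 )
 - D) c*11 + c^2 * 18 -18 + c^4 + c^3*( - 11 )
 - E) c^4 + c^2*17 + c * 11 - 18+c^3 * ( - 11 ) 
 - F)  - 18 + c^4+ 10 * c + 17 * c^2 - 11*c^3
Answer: E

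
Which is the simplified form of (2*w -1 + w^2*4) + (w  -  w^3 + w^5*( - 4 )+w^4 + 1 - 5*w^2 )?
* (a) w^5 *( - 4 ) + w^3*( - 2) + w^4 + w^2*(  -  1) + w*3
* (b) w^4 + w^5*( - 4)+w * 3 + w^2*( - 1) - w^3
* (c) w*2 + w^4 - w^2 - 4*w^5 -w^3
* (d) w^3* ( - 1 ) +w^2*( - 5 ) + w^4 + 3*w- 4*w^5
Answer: b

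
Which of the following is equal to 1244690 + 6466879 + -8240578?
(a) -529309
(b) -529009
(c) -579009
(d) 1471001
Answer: b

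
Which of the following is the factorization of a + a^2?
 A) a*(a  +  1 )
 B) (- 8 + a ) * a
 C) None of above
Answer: A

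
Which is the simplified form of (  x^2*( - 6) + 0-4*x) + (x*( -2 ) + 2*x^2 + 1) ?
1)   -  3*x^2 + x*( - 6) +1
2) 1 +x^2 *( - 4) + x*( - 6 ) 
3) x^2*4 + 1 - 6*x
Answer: 2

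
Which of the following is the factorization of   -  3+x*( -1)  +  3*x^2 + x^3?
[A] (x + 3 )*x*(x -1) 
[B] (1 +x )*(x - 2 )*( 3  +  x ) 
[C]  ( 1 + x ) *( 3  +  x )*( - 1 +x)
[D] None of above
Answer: C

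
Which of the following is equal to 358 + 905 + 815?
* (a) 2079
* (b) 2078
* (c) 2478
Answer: b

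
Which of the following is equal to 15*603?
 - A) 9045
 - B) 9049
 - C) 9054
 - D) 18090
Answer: A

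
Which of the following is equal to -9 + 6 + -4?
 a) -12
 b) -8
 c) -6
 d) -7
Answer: d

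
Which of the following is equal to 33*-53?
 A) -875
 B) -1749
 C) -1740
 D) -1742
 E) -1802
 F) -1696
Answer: B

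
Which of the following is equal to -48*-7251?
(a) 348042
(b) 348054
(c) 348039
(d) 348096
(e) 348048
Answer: e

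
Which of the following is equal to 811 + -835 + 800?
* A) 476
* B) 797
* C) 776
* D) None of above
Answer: C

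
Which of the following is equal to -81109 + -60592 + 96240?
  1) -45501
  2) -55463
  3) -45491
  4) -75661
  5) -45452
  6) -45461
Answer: 6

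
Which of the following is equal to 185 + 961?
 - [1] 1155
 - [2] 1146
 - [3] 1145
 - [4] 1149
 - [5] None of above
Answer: 2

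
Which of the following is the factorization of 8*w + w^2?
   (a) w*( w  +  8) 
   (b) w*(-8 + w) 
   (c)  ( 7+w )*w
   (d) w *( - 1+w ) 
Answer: a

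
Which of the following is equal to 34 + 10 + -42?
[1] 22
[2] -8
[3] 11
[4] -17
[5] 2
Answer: 5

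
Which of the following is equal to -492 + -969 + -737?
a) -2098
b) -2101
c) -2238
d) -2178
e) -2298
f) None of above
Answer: f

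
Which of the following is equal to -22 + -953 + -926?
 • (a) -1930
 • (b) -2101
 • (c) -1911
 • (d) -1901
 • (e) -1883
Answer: d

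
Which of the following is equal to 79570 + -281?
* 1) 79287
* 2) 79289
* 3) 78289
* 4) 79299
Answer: 2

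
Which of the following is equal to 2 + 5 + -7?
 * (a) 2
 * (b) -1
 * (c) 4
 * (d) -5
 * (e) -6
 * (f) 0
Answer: f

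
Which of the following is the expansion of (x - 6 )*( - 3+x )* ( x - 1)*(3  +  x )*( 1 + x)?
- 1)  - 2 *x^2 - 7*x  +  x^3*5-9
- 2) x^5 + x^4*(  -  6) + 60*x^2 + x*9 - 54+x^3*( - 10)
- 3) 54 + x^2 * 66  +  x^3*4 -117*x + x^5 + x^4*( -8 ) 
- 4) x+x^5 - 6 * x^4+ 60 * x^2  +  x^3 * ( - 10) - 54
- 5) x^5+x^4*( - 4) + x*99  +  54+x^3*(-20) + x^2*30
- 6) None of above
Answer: 2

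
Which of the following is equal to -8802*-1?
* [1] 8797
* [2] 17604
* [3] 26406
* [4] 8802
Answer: 4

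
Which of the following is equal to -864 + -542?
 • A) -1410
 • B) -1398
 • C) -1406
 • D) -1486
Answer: C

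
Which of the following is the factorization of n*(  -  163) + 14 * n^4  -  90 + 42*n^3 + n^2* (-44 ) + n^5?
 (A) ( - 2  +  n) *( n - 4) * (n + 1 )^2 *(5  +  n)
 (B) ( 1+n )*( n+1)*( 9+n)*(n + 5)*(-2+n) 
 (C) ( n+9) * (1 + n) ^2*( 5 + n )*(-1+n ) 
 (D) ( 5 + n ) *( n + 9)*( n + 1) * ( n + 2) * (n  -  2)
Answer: B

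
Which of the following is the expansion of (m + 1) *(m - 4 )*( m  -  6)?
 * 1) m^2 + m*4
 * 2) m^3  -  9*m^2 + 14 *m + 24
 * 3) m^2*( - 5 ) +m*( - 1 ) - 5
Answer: 2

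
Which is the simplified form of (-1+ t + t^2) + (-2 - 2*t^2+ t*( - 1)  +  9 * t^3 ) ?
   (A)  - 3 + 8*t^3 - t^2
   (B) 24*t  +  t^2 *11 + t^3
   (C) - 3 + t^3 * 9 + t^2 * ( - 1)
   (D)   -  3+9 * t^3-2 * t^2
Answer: C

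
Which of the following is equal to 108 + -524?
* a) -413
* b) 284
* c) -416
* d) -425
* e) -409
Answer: c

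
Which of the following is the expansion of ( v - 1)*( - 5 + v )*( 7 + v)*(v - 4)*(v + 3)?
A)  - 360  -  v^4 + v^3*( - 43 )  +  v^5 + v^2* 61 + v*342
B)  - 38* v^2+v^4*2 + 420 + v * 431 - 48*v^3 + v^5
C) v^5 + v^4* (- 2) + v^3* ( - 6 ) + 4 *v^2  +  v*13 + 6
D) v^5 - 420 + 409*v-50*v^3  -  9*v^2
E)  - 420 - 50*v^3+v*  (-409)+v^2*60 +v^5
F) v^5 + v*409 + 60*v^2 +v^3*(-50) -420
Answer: F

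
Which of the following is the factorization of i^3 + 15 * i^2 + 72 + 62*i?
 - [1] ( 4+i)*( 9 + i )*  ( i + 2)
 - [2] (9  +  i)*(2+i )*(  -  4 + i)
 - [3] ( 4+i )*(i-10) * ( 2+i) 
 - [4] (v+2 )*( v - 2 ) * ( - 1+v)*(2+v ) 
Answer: 1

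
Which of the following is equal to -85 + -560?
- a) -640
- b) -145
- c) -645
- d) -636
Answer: c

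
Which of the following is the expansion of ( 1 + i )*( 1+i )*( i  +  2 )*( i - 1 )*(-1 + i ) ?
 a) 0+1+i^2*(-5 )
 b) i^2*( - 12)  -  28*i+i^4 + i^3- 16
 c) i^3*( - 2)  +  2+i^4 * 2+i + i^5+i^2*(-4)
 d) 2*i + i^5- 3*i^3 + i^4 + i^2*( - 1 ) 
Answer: c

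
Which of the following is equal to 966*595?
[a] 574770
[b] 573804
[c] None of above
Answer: a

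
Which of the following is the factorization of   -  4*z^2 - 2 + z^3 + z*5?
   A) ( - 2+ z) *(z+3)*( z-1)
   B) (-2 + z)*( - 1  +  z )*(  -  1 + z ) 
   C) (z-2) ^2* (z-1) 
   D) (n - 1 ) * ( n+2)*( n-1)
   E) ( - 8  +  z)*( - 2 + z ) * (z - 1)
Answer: B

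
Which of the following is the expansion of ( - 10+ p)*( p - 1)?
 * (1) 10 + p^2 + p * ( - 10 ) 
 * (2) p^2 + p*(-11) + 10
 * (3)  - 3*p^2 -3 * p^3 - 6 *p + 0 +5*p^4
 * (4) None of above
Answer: 2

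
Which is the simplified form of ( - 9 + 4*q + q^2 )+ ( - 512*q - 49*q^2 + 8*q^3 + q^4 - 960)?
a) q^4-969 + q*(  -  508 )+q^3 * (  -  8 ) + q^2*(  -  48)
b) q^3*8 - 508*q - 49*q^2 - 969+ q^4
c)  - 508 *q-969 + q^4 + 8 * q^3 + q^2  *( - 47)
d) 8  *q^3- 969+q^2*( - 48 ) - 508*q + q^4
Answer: d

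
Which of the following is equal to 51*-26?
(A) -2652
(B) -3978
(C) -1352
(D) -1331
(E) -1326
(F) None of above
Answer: E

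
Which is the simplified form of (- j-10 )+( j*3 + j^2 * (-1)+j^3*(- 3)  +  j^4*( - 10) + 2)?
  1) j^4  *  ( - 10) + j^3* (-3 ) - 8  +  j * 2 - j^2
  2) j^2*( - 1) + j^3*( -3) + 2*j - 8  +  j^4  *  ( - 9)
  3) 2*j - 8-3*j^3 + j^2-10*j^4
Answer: 1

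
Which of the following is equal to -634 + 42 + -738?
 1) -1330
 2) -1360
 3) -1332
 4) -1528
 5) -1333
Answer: 1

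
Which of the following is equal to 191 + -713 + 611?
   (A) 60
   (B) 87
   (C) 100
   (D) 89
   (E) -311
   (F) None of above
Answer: D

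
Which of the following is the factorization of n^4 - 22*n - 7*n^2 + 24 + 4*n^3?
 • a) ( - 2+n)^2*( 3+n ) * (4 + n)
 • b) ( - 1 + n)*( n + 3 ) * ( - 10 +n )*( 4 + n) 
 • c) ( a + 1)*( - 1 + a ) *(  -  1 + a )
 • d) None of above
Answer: d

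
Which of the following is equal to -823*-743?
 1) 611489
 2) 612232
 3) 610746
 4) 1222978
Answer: 1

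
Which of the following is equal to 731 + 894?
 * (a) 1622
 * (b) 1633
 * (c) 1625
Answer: c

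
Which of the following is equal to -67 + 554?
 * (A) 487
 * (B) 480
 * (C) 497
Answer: A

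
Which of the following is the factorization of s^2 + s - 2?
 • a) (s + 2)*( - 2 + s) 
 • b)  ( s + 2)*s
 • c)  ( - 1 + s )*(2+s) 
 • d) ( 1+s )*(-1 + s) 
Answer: c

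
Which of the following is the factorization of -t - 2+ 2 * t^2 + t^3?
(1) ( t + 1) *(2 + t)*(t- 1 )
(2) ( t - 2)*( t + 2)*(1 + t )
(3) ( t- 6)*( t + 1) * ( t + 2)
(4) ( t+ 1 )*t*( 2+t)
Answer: 1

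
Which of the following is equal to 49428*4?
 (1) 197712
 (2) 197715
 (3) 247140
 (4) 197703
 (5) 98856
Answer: 1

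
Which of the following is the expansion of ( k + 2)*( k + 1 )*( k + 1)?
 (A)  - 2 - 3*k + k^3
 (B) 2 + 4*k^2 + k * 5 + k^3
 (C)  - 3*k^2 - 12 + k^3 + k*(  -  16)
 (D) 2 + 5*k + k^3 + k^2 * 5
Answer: B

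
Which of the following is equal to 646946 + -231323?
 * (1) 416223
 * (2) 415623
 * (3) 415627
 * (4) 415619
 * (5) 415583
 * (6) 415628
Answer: 2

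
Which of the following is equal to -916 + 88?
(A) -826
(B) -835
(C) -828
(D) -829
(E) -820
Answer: C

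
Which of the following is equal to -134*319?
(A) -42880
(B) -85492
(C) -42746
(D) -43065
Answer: C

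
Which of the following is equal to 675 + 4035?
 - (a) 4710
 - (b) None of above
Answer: a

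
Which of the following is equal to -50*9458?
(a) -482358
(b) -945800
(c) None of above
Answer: c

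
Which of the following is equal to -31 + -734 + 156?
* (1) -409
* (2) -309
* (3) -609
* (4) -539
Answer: 3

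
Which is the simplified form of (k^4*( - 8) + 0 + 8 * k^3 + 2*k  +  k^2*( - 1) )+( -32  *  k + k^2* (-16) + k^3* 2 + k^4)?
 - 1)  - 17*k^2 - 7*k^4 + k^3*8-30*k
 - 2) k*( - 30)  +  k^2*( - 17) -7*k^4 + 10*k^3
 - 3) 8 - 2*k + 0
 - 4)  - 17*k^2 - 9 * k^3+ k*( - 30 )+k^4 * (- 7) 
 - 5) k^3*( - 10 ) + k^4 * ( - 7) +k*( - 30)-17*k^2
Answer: 2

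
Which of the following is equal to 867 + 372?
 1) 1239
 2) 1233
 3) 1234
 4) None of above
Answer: 1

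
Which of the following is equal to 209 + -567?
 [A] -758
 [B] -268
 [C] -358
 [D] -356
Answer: C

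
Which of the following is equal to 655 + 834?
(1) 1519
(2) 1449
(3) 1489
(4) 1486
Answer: 3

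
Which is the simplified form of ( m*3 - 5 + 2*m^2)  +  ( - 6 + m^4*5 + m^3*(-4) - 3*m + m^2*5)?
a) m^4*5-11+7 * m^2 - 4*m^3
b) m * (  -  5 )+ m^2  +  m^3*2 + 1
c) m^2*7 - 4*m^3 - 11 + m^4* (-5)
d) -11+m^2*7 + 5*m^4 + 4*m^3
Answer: a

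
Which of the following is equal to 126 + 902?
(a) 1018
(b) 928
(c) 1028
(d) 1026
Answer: c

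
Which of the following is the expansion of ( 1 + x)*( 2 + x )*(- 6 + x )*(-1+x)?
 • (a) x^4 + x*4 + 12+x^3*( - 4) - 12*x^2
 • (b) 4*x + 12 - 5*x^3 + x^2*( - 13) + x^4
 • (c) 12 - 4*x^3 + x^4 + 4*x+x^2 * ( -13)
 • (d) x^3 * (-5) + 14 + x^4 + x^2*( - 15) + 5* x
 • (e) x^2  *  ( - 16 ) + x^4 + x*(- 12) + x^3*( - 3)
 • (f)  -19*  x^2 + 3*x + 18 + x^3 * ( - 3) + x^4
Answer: c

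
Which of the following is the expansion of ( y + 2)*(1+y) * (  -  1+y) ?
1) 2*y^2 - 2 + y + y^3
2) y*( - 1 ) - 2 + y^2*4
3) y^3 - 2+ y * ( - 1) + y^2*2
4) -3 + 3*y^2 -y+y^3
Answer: 3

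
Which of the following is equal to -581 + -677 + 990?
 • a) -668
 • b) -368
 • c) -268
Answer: c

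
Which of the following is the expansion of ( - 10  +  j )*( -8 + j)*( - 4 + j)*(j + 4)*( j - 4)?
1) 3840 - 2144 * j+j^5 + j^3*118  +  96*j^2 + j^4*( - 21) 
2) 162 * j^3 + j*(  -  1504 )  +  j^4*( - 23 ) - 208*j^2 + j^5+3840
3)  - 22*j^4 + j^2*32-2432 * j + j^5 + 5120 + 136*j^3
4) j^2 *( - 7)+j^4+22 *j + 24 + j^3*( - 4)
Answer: 3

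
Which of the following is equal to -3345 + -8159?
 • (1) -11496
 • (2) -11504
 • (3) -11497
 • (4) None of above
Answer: 2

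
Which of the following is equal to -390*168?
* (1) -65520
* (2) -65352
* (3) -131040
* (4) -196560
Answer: 1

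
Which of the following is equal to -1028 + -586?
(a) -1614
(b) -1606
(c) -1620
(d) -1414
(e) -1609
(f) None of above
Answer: a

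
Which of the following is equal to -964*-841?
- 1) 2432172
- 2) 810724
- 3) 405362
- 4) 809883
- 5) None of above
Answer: 2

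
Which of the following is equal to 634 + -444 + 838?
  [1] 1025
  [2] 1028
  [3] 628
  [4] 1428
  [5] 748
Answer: 2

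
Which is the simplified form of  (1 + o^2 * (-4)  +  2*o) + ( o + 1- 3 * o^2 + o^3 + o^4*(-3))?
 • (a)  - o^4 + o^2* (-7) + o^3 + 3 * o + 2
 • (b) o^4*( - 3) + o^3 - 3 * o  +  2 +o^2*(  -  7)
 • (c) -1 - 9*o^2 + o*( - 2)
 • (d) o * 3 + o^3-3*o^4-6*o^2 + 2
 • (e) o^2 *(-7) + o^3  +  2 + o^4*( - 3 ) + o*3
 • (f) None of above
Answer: e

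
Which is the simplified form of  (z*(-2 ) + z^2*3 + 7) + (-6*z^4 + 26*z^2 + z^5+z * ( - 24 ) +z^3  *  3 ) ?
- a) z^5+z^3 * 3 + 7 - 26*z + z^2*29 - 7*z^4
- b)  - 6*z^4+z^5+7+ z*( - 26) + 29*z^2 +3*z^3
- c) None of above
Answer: b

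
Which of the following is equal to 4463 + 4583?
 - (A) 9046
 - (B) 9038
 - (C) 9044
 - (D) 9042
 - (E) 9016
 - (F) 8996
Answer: A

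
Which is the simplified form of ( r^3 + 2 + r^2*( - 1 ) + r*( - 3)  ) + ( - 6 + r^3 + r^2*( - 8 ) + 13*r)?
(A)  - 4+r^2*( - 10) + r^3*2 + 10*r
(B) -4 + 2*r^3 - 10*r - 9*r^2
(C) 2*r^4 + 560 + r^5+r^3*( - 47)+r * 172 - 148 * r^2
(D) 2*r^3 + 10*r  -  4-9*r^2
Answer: D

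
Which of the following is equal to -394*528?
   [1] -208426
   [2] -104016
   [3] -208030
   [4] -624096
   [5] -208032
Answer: 5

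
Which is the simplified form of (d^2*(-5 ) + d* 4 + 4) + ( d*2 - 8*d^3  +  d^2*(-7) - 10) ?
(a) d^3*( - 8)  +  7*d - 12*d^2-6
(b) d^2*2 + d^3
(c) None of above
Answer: c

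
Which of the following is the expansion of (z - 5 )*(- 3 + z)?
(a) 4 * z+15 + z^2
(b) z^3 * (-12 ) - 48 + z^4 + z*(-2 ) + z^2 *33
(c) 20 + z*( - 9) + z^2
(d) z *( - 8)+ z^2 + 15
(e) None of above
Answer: d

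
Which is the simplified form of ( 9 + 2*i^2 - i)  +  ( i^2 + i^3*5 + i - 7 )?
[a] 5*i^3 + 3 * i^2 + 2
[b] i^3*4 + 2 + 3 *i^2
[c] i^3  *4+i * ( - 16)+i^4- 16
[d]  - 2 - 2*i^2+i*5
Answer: a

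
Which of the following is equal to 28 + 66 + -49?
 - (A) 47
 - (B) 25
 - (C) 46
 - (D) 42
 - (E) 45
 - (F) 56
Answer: E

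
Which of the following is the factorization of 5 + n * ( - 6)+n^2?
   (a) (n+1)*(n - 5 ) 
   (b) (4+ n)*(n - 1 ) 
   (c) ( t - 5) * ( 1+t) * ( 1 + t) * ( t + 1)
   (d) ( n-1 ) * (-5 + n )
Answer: d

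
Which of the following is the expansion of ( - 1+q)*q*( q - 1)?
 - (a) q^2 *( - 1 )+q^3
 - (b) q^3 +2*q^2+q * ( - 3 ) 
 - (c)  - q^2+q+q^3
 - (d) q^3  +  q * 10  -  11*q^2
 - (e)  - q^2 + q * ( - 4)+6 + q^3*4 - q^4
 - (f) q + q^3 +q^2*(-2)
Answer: f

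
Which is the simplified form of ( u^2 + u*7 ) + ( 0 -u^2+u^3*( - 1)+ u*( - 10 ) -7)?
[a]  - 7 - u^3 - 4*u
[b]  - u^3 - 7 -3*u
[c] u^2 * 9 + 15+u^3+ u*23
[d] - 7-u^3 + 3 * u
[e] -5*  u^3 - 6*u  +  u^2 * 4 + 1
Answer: b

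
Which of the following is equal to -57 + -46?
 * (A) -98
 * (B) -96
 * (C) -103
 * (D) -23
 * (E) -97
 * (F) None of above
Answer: C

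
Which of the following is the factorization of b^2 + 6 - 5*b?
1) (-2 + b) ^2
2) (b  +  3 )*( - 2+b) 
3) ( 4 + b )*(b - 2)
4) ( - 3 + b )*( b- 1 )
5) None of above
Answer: 5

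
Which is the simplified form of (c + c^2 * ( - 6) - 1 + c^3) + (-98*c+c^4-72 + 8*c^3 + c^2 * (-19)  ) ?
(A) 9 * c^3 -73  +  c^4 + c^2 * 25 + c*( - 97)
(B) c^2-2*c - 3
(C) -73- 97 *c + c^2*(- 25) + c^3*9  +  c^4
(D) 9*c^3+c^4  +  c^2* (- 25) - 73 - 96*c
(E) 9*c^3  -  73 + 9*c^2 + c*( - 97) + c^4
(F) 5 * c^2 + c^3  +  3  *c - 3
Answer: C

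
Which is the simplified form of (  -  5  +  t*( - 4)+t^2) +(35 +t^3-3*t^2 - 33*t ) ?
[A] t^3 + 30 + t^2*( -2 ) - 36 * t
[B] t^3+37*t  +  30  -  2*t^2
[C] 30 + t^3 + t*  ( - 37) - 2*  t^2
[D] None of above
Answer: C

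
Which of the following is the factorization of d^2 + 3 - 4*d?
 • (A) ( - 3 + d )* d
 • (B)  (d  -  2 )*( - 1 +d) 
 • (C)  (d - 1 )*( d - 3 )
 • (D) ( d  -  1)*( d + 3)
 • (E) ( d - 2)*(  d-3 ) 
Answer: C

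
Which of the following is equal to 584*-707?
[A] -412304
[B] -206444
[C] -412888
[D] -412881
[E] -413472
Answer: C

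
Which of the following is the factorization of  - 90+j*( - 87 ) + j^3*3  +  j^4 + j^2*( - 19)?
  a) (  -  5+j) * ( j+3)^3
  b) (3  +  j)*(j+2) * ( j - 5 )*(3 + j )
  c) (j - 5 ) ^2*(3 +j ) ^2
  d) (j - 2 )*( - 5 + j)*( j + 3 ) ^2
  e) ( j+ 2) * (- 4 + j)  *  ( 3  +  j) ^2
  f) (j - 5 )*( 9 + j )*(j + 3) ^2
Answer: b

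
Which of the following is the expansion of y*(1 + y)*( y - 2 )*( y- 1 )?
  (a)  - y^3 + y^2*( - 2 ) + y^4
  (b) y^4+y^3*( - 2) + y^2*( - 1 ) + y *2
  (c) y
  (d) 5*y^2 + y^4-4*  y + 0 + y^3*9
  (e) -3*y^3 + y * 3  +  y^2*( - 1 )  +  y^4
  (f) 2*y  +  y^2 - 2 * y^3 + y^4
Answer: b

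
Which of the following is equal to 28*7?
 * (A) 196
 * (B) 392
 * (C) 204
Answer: A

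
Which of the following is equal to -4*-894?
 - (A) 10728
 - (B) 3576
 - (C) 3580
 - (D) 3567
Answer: B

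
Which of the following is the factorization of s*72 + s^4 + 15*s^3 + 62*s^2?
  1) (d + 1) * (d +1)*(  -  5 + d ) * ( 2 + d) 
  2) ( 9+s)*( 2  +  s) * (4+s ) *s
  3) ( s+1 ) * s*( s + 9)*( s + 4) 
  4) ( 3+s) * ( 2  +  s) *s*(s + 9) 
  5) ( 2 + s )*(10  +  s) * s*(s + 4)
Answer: 2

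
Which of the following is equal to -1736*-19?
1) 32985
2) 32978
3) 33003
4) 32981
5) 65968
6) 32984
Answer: 6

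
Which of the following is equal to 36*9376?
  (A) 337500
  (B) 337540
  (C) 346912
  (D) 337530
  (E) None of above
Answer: E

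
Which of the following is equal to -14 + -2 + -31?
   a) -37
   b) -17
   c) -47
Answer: c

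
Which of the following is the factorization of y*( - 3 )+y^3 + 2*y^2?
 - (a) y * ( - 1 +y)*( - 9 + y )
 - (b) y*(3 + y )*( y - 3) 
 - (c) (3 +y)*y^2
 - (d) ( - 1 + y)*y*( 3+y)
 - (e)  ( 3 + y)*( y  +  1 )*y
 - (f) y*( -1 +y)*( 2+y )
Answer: d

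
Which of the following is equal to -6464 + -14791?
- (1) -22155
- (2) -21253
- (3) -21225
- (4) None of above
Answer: 4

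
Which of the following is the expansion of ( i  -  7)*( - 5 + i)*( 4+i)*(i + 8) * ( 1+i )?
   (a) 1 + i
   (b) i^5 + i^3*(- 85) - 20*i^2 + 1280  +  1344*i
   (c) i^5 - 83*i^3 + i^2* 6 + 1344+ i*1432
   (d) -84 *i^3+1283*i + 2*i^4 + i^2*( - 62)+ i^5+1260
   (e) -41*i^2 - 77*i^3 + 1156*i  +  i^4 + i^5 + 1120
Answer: e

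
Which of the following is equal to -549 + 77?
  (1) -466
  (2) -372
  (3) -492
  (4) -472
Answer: 4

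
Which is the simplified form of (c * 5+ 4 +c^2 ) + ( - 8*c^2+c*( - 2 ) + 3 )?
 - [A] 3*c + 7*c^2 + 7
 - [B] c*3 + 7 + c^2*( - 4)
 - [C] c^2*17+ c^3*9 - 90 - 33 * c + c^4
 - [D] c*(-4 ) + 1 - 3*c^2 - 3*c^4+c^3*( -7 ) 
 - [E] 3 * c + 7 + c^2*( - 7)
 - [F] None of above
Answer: E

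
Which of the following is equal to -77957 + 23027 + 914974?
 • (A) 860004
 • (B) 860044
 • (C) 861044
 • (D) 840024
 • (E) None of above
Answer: B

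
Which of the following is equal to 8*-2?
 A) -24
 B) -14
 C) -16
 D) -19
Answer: C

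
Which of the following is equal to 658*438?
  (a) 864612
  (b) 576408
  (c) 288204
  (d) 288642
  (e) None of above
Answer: c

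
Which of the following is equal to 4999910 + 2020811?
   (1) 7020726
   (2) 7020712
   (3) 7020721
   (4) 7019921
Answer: 3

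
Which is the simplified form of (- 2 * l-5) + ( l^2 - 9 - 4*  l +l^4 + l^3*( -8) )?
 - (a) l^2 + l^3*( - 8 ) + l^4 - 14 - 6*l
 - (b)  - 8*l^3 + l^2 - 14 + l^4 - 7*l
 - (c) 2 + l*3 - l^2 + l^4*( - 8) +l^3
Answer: a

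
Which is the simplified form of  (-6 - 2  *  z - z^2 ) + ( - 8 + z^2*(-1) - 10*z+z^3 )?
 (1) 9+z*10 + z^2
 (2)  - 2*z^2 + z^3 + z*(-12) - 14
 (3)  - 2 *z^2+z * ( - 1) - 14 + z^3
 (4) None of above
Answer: 2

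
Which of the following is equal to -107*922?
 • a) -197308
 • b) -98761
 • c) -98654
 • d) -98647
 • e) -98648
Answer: c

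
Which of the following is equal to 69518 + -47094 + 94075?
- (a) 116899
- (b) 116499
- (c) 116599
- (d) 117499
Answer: b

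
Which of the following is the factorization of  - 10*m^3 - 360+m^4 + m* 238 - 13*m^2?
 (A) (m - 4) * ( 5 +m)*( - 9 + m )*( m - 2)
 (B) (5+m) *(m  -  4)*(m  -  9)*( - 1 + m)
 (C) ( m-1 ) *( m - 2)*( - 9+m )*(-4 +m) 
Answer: A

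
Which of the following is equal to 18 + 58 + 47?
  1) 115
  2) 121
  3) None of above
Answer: 3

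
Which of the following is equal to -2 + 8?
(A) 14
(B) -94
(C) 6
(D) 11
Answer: C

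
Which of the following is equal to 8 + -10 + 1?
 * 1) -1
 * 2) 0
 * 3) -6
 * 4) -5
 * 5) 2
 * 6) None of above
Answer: 1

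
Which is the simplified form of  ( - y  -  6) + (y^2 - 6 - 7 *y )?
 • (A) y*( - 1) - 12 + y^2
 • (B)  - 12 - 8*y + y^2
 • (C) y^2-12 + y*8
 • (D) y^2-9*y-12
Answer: B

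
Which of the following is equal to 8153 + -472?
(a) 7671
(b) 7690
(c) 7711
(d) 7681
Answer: d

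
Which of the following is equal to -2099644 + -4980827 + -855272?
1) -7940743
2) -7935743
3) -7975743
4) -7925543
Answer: 2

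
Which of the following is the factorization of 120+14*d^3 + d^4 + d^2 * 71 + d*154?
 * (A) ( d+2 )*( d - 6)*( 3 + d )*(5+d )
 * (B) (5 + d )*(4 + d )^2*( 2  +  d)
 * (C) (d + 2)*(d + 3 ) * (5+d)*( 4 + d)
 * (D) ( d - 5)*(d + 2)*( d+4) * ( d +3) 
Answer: C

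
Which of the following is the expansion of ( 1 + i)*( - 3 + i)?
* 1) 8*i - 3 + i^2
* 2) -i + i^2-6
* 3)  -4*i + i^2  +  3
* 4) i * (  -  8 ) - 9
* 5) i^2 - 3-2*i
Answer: 5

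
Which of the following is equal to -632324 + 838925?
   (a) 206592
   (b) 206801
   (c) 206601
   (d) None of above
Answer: c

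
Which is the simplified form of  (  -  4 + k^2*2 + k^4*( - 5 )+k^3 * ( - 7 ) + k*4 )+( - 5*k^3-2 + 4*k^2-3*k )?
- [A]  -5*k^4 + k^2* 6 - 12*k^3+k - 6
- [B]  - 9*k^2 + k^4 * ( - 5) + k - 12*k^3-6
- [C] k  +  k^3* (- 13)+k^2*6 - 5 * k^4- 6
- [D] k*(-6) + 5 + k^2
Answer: A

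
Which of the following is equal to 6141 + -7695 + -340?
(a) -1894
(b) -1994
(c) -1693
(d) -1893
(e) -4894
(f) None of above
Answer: a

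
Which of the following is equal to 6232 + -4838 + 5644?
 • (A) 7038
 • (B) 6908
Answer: A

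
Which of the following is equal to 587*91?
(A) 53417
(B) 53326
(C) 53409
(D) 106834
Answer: A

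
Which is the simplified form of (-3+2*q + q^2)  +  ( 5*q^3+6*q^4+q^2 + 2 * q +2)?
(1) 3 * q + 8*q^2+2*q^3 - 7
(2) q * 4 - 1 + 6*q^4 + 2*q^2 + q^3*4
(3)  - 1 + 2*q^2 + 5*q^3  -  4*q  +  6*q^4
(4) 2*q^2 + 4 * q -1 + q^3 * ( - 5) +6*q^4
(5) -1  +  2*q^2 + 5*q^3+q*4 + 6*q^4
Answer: 5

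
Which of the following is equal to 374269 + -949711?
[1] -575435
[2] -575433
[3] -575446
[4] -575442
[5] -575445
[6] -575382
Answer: 4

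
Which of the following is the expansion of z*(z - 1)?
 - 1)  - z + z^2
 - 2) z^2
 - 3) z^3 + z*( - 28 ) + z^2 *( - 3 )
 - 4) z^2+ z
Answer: 1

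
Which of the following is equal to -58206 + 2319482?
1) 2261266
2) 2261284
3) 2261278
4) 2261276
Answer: 4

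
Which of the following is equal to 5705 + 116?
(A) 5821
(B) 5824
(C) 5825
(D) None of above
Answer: A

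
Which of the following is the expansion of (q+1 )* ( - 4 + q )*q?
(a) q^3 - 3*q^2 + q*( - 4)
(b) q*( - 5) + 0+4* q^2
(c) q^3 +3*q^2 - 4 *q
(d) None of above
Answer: a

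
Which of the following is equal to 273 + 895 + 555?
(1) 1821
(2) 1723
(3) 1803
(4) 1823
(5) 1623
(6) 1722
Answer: 2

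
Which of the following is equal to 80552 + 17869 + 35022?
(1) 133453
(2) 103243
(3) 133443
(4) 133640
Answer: 3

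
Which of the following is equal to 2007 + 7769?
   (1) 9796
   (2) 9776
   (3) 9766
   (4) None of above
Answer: 2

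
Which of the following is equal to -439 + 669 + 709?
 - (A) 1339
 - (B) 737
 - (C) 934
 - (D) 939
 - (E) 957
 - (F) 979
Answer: D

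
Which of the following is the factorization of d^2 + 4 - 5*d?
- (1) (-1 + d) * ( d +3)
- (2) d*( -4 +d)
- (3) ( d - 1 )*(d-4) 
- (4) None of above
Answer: 3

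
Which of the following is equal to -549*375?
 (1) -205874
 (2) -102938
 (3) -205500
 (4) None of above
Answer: 4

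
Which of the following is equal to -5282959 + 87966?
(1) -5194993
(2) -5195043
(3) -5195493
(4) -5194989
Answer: 1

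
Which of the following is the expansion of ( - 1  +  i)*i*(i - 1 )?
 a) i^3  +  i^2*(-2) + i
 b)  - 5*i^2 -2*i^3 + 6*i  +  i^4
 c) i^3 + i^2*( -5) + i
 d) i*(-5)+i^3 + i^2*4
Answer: a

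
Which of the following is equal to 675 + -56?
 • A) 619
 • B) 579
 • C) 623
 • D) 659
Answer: A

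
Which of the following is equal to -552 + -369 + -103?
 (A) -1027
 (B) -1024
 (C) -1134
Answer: B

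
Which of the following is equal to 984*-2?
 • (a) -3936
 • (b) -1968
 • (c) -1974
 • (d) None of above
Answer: b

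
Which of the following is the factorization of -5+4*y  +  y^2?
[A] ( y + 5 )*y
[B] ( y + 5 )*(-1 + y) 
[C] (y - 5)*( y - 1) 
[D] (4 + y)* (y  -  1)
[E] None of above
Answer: B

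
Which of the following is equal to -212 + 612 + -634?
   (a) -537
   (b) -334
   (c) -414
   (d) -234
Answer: d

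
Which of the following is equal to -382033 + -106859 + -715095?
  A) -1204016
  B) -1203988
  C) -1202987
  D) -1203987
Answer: D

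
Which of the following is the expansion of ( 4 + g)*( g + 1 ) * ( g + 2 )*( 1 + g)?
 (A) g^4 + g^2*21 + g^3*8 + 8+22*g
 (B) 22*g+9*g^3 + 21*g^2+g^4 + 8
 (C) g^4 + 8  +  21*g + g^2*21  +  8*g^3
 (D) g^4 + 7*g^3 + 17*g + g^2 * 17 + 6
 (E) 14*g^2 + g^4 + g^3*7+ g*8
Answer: A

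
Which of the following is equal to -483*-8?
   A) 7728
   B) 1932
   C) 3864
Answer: C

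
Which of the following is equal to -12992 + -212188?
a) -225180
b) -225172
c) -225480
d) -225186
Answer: a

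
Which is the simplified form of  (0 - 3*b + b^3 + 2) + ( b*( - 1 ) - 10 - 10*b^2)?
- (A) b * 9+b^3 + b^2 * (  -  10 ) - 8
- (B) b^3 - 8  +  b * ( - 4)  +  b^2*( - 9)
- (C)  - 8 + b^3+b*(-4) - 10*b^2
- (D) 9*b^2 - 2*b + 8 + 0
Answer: C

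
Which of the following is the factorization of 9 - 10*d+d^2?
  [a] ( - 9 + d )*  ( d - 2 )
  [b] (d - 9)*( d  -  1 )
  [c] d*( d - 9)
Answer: b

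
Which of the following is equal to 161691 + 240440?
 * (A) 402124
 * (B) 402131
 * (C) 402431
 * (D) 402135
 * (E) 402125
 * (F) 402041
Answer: B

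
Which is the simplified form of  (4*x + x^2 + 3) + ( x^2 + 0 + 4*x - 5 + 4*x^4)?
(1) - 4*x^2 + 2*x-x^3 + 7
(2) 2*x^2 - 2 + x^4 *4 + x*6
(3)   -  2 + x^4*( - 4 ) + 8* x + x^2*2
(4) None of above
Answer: 4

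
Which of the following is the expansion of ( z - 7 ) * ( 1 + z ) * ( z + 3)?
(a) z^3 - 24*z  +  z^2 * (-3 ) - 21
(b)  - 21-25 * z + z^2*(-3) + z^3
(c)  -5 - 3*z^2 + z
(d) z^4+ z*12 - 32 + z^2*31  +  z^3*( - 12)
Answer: b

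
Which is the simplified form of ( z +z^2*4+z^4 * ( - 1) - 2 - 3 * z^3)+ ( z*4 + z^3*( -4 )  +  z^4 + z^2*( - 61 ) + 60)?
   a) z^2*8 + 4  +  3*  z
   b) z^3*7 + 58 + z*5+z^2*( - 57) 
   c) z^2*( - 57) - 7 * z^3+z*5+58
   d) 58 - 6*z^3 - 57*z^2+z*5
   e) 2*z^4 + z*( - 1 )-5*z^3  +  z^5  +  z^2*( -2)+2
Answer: c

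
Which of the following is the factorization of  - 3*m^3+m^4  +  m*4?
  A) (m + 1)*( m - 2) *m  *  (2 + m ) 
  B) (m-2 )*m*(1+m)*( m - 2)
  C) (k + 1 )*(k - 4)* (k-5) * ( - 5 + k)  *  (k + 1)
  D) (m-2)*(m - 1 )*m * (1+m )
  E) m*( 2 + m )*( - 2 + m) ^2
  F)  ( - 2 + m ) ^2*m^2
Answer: B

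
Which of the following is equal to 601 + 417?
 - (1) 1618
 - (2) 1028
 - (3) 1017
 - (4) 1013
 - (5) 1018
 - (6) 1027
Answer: 5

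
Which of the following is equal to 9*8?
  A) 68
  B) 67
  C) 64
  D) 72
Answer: D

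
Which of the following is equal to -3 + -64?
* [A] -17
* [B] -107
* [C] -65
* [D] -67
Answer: D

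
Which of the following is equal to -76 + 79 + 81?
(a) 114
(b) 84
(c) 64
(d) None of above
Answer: b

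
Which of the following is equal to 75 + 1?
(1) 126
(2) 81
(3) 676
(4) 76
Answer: 4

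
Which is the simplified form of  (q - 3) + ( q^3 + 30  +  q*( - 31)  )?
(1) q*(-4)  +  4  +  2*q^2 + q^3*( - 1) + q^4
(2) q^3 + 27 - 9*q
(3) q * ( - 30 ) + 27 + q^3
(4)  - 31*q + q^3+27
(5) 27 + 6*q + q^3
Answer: 3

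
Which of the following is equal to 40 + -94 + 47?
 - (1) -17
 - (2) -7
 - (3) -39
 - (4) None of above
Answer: 2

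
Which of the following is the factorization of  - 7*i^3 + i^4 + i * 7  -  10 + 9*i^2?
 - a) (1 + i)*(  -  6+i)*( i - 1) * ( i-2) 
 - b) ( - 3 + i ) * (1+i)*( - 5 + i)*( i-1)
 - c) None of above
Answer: c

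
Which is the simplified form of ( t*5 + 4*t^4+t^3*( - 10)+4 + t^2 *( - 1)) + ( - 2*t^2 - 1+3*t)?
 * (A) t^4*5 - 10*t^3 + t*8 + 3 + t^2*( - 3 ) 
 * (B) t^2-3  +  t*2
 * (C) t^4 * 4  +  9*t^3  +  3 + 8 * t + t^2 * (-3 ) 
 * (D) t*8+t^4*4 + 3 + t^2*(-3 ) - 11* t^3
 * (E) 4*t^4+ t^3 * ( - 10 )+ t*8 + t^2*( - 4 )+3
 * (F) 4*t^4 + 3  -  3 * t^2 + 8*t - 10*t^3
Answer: F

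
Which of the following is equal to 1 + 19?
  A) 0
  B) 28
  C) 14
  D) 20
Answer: D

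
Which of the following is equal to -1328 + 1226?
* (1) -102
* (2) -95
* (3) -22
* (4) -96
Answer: 1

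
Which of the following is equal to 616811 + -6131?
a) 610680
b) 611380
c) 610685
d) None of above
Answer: a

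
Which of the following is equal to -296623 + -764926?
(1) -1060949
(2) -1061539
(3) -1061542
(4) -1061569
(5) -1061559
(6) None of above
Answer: 6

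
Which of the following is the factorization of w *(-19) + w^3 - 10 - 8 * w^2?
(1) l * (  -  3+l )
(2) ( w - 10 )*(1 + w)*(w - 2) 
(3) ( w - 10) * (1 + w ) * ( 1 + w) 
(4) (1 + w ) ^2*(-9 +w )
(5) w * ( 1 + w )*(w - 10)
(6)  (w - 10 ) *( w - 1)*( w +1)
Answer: 3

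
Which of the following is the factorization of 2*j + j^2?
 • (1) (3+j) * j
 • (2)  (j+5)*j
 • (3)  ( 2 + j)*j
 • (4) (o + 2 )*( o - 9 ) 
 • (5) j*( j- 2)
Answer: 3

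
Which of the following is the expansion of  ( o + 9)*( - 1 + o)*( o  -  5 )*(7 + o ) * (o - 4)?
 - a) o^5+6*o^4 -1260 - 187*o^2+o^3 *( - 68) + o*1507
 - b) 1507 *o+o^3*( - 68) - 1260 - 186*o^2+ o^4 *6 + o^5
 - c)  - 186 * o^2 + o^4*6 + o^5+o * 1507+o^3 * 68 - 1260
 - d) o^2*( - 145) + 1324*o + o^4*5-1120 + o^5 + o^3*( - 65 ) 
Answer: b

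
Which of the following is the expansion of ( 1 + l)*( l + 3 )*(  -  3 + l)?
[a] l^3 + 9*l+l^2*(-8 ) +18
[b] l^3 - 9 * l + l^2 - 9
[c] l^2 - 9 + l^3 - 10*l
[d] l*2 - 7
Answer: b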